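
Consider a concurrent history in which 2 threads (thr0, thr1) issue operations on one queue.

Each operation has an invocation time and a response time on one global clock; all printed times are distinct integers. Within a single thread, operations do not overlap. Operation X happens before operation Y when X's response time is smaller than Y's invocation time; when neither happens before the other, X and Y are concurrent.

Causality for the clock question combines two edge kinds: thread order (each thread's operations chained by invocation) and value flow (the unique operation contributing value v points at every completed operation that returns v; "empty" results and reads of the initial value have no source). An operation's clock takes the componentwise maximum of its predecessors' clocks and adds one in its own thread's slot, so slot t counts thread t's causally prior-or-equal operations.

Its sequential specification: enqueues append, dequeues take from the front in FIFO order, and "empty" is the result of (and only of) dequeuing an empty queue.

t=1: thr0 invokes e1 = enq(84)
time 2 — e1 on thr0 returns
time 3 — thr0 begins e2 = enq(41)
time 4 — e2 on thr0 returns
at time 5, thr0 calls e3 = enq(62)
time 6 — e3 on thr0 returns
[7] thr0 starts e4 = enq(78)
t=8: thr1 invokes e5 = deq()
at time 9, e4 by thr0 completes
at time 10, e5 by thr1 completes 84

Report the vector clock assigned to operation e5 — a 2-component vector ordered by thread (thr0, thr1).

(1, 1)

e1 (invocation 1): nothing precedes it; thr0's component alone gives (1, 0)
VC(e5, invoked at 8): max of VC(e1)=(1, 0), then +1 on thread thr1 → (1, 1)
VC(e2, invoked at 3): max of VC(e1)=(1, 0), then +1 on thread thr0 → (2, 0)
VC(e3, invoked at 5): max of VC(e2)=(2, 0), then +1 on thread thr0 → (3, 0)
VC(e4, invoked at 7): max of VC(e3)=(3, 0), then +1 on thread thr0 → (4, 0)
target: VC(e5) = (1, 1)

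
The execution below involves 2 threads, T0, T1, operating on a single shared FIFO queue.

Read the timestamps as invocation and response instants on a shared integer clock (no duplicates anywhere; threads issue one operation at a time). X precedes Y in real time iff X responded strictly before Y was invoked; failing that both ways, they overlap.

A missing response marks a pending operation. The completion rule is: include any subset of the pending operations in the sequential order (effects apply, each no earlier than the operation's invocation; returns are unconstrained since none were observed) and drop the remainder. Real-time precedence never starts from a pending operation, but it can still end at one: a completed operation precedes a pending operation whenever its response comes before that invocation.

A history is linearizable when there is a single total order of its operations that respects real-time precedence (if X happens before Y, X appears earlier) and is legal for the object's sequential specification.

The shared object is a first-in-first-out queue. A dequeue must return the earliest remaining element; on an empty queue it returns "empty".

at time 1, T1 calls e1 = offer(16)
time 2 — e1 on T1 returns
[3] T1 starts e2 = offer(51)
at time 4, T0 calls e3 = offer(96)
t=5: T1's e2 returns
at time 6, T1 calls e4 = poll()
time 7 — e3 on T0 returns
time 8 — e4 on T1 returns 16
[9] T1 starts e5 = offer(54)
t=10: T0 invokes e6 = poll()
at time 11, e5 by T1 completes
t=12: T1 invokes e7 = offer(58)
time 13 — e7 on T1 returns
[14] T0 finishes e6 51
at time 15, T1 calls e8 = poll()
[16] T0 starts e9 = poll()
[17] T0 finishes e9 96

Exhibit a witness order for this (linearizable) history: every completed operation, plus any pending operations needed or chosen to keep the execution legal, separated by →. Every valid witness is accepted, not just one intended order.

1. e1 offer(16), leaving queue <16>
2. e2 offer(51), leaving queue <16,51>
3. e3 offer(96), leaving queue <16,51,96>
4. e4 poll() → 16, leaving queue <51,96>
5. e5 offer(54), leaving queue <51,96,54>
6. e6 poll() → 51, leaving queue <96,54>
7. e7 offer(58), leaving queue <96,54,58>
8. e9 poll() → 96, leaving queue <54,58>

e1 → e2 → e3 → e4 → e5 → e6 → e7 → e9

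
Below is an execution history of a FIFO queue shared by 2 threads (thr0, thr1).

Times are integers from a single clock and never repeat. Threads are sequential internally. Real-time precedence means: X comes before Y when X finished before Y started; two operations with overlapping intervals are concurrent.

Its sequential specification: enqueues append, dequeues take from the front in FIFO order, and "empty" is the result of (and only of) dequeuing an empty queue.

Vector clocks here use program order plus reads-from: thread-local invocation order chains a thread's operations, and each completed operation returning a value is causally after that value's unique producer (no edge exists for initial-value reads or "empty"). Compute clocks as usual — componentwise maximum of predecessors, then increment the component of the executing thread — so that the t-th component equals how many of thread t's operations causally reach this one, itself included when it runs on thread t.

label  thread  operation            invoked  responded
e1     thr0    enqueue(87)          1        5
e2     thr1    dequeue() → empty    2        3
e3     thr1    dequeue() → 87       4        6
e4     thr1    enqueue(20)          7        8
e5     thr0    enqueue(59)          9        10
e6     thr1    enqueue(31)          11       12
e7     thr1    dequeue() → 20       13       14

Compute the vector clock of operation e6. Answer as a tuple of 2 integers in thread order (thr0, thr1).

(1, 4)

invoked at 2, e2 has no predecessors; its own thr1 bump gives (0, 1)
invoked at 1, e1 has no predecessors; its own thr0 bump gives (1, 0)
from VC(e1)=(1, 0), e5 (invoked 9) maxes components and bumps thr0 → (2, 0)
from VC(e1)=(1, 0), VC(e2)=(0, 1), e3 (invoked 4) maxes components and bumps thr1 → (1, 2)
from VC(e3)=(1, 2), e4 (invoked 7) maxes components and bumps thr1 → (1, 3)
from VC(e4)=(1, 3), e6 (invoked 11) maxes components and bumps thr1 → (1, 4)
from VC(e4)=(1, 3), VC(e6)=(1, 4), e7 (invoked 13) maxes components and bumps thr1 → (1, 5)
target: VC(e6) = (1, 4)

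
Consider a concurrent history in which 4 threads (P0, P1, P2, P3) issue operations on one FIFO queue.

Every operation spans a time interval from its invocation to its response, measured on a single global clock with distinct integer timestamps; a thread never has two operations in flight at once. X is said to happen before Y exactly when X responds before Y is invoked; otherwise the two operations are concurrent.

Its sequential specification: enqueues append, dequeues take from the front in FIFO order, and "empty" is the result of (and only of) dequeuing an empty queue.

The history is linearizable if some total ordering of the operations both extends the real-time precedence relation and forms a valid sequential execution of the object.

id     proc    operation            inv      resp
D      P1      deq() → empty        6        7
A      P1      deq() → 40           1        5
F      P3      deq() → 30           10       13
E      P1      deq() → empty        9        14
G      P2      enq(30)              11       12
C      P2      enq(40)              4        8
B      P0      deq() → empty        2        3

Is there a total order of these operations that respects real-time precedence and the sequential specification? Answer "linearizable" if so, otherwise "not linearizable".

linearizable

witness order: B, C, A, D, E, G, F
1. B deq() → empty, leaving queue <>
2. C enq(40), leaving queue <40>
3. A deq() → 40, leaving queue <>
4. D deq() → empty, leaving queue <>
5. E deq() → empty, leaving queue <>
6. G enq(30), leaving queue <30>
7. F deq() → 30, leaving queue <>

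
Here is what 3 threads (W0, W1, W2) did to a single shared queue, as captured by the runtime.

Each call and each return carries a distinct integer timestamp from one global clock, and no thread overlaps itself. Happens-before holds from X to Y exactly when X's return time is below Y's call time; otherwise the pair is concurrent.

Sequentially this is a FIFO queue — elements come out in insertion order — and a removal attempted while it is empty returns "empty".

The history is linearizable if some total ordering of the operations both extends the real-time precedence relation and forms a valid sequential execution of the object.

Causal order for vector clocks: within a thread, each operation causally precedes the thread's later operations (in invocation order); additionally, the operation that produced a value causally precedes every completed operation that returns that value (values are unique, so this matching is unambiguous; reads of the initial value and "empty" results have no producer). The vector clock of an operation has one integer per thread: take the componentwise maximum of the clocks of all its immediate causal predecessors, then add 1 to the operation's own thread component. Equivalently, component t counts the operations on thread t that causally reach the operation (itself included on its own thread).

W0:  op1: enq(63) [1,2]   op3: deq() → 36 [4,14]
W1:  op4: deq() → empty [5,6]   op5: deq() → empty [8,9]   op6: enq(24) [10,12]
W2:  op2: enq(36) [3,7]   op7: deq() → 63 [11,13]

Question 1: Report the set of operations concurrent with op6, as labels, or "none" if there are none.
op6 spans [10,12]: anything still running between times 10 and 12 counts as concurrent
op1 [1,2]: before
op2 [3,7]: before
op3 [4,14]: concurrent
op4 [5,6]: before
op5 [8,9]: before
op7 [11,13]: concurrent

op3, op7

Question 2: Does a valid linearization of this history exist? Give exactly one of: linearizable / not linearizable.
already the first 9 events (up to op5's response at time 9) admit no linearization; the first 8 still do
all 2 real-time-respecting orders fail — 4 completed queue operations, no legal replay
no escape via the 1 pending operation (op3): every completion choice fails
one such order, op1, op2, op4, op5 (pending dropped), breaks at step 3 where op4 deq() → empty is illegal
one such order, op1, op4, op2, op5 (pending dropped), breaks at step 2 where op4 deq() → empty is illegal

not linearizable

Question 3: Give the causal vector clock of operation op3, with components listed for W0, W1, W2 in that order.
no predecessors for op2 (invoked 3): W2 increments from zero → (0, 0, 1)
no predecessors for op4 (invoked 5): W1 increments from zero → (0, 1, 0)
no predecessors for op1 (invoked 1): W0 increments from zero → (1, 0, 0)
op5 (invocation 8): componentwise max over VC(op4)=(0, 1, 0), +1 at W1, giving (0, 2, 0)
op6 (invocation 10): componentwise max over VC(op5)=(0, 2, 0), +1 at W1, giving (0, 3, 0)
op7 (invocation 11): componentwise max over VC(op1)=(1, 0, 0), VC(op2)=(0, 0, 1), +1 at W2, giving (1, 0, 2)
op3 (invocation 4): componentwise max over VC(op1)=(1, 0, 0), VC(op2)=(0, 0, 1), +1 at W0, giving (2, 0, 1)
target: VC(op3) = (2, 0, 1)

(2, 0, 1)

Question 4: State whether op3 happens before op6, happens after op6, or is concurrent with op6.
op3 spans [4,14], op6 spans [10,12]
the intervals overlap in both directions

concurrent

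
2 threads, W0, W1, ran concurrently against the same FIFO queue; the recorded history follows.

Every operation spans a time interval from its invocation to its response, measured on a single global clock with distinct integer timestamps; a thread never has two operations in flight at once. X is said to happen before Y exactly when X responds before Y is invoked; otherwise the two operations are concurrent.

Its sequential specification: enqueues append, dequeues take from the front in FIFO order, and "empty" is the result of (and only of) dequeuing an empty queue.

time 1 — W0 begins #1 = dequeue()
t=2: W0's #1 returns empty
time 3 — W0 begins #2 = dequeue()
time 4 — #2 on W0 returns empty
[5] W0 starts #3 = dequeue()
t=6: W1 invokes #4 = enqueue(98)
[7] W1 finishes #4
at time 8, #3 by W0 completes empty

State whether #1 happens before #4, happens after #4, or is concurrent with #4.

#1 spans [1,2], #4 spans [6,7]
resp(#1)=2 < inv(#4)=6

before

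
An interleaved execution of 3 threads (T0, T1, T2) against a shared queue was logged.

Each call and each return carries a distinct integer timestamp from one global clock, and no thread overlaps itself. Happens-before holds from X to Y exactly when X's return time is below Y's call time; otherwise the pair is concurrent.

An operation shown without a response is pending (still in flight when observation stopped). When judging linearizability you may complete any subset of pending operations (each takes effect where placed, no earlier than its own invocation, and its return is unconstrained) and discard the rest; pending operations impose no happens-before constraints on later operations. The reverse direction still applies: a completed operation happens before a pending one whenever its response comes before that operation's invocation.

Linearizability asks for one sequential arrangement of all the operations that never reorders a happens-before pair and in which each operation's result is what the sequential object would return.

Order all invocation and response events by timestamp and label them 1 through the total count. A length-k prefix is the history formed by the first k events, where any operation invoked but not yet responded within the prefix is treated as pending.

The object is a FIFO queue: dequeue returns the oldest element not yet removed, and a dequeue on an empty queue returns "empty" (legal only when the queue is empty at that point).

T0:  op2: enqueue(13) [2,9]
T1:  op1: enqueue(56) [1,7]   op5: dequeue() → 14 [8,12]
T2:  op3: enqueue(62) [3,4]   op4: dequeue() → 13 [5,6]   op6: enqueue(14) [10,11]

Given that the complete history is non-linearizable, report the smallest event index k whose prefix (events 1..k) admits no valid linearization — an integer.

events 1..11 are linearizable, e.g. via op2, op1, op3, op4, op5, op6:
step 1: op2 enqueue(13) — queue <13>
step 2: op1 enqueue(56) — queue <13,56>
step 3: op3 enqueue(62) — queue <13,56,62>
step 4: op4 dequeue() → 13 — queue <56,62>
step 5: op5 dequeue() (pending, included) — queue <62>
step 6: op6 enqueue(14) — queue <62,14>
at event 12 (op5's time-12 response) nothing linearizes any more
e.g. op1, op2, op3, op4, op5, op6: illegal at step 4, since op4 dequeue() → 13 cannot apply there
e.g. op1, op2, op3, op4, op6, op5: illegal at step 4, since op4 dequeue() → 13 cannot apply there

12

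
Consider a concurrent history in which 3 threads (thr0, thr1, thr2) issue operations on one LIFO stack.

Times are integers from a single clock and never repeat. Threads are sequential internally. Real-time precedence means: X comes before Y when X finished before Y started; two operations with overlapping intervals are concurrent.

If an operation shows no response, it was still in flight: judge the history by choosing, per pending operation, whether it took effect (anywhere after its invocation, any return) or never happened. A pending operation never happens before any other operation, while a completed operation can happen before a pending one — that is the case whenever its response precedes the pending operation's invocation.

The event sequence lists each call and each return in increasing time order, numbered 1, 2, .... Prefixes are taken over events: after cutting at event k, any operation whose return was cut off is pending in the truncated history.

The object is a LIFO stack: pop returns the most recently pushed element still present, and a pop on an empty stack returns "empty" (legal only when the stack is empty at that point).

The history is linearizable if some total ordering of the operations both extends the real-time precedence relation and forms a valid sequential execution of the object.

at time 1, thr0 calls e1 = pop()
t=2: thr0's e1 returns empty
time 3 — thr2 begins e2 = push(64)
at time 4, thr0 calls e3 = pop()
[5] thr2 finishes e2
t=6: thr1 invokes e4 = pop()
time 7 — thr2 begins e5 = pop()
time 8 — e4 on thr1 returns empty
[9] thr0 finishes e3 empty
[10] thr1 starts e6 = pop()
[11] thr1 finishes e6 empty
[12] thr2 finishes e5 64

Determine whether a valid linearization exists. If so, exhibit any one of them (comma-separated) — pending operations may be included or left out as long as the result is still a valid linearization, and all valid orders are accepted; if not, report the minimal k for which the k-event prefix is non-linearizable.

1. e1 pop() → empty, leaving stack <>
2. e2 push(64), leaving stack <64>
3. e5 pop() → 64, leaving stack <>
4. e3 pop() → empty, leaving stack <>
5. e4 pop() → empty, leaving stack <>
6. e6 pop() → empty, leaving stack <>

linearizable — witness: e1, e2, e5, e3, e4, e6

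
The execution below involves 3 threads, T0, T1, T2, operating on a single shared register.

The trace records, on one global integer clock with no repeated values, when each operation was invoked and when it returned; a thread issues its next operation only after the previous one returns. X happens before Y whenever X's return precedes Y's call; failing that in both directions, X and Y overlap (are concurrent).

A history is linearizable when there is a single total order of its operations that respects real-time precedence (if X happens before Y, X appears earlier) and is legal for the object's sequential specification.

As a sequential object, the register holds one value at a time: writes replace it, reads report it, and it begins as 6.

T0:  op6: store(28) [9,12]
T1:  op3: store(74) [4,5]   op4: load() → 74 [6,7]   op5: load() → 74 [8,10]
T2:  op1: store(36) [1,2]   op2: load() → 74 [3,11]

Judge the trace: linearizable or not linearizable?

witness order: op1, op3, op2, op4, op5, op6
1. op1 store(36), leaving value 36
2. op3 store(74), leaving value 74
3. op2 load() → 74, leaving value 74
4. op4 load() → 74, leaving value 74
5. op5 load() → 74, leaving value 74
6. op6 store(28), leaving value 28

linearizable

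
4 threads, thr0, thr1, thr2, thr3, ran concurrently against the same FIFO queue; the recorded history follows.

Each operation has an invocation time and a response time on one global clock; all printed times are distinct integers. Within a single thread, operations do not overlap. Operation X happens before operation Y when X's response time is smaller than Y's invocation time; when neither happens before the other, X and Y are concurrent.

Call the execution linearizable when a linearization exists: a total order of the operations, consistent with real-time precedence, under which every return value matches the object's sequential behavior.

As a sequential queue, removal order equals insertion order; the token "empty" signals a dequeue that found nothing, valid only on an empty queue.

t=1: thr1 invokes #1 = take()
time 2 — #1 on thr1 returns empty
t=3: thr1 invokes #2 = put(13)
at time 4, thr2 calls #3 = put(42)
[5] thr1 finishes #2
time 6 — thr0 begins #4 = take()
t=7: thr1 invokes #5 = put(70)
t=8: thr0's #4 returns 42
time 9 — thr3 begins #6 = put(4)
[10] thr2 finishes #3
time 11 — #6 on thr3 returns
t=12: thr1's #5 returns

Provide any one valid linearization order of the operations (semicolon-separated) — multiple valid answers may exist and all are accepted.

after step 1 (#1 take() → empty): queue <>
after step 2 (#3 put(42)): queue <42>
after step 3 (#2 put(13)): queue <42,13>
after step 4 (#4 take() → 42): queue <13>
after step 5 (#5 put(70)): queue <13,70>
after step 6 (#6 put(4)): queue <13,70,4>

#1; #3; #2; #4; #5; #6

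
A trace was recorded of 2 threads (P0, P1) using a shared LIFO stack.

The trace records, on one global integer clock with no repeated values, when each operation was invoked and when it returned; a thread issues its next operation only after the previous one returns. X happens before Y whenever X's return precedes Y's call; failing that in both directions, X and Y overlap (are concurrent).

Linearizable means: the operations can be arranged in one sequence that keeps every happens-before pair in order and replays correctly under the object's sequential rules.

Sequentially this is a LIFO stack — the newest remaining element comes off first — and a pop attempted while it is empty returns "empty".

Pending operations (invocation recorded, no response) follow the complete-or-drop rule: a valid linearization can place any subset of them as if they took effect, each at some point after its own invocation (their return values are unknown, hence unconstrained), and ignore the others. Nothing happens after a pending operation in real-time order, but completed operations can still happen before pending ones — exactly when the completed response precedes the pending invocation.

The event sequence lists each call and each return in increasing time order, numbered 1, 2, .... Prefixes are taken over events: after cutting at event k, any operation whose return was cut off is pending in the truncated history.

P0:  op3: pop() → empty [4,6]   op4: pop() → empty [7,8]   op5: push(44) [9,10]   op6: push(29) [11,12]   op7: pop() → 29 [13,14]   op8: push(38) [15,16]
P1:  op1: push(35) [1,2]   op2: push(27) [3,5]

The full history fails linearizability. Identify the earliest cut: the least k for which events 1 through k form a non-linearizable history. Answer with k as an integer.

6

events 1..5 are linearizable, e.g. via op1, op2:
after step 1 (op1 push(35)): stack <35>
after step 2 (op2 push(27)): stack <35,27>
once event 6 joins (op3's response, time 6), exhaustive search finds no witness
take op1, op2, op3: step 3 already fails, because op3 pop() → empty cannot occur there
take op1, op3, op2: step 2 already fails, because op3 pop() → empty cannot occur there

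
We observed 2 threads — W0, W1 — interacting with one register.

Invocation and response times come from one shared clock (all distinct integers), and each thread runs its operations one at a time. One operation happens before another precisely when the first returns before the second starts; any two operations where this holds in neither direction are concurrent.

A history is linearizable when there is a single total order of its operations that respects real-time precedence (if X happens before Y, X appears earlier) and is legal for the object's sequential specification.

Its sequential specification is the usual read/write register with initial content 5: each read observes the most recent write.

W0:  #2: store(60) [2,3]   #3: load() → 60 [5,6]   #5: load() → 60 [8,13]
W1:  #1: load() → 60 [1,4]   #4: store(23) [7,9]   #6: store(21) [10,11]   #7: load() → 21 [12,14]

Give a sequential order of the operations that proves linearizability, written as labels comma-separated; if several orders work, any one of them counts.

after step 1 (#2 store(60)): value 60
after step 2 (#1 load() → 60): value 60
after step 3 (#3 load() → 60): value 60
after step 4 (#5 load() → 60): value 60
after step 5 (#4 store(23)): value 23
after step 6 (#6 store(21)): value 21
after step 7 (#7 load() → 21): value 21

#2, #1, #3, #5, #4, #6, #7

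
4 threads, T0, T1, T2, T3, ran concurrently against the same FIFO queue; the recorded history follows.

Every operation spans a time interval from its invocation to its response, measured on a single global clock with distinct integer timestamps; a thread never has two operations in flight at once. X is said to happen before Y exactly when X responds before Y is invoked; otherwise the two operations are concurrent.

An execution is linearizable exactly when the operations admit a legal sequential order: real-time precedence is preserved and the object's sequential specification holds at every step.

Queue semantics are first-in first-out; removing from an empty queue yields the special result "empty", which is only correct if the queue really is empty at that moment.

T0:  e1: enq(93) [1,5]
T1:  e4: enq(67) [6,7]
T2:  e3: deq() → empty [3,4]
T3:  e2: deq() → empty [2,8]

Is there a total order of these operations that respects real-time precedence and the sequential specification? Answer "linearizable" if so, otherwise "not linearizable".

witness order: e2, e3, e1, e4
step 1: e2 deq() → empty — queue <>
step 2: e3 deq() → empty — queue <>
step 3: e1 enq(93) — queue <93>
step 4: e4 enq(67) — queue <93,67>

linearizable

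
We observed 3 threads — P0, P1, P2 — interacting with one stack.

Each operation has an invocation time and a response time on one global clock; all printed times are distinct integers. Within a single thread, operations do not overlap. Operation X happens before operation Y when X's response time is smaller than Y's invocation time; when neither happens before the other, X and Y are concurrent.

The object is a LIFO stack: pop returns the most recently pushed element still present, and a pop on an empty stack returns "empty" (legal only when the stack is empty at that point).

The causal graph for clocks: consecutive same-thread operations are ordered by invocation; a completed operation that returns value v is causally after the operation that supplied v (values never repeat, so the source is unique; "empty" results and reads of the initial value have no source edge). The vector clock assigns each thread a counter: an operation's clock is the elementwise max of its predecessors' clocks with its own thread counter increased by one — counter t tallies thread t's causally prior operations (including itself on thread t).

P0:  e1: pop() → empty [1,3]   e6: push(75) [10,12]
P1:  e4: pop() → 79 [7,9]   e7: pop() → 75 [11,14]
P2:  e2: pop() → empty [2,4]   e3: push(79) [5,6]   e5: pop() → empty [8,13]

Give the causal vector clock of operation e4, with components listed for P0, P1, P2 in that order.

(0, 1, 2)

e2, invoked 2, has no incoming edges; only P2's bump applies → (0, 0, 1)
e1, invoked 1, has no incoming edges; only P0's bump applies → (1, 0, 0)
from VC(e2)=(0, 0, 1), e3 (invoked 5) maxes components and bumps P2 → (0, 0, 2)
from VC(e1)=(1, 0, 0), e6 (invoked 10) maxes components and bumps P0 → (2, 0, 0)
from VC(e3)=(0, 0, 2), e5 (invoked 8) maxes components and bumps P2 → (0, 0, 3)
from VC(e3)=(0, 0, 2), e4 (invoked 7) maxes components and bumps P1 → (0, 1, 2)
from VC(e4)=(0, 1, 2), VC(e6)=(2, 0, 0), e7 (invoked 11) maxes components and bumps P1 → (2, 2, 2)
target: VC(e4) = (0, 1, 2)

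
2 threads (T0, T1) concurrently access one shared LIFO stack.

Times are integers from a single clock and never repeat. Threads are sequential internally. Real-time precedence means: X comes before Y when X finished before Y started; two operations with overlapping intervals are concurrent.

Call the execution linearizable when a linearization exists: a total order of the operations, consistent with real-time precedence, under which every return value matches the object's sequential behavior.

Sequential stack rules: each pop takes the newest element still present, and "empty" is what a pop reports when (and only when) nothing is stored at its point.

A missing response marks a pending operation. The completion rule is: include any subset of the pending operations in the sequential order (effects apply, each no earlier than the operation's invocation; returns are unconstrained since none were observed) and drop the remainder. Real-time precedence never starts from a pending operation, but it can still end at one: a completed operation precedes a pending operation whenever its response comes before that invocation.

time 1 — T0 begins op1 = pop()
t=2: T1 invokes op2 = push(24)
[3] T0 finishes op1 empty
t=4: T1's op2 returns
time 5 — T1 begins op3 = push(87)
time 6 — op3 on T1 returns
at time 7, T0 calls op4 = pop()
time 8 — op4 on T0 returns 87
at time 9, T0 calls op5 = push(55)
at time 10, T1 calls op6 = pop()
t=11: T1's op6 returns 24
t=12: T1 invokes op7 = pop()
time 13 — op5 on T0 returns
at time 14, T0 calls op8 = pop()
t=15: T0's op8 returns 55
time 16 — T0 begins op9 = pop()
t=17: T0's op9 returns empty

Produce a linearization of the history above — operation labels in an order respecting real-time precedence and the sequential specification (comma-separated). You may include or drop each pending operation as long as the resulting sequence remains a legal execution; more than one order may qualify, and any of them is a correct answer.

1. op1 pop() → empty, leaving stack <>
2. op2 push(24), leaving stack <24>
3. op3 push(87), leaving stack <24,87>
4. op4 pop() → 87, leaving stack <24>
5. op6 pop() → 24, leaving stack <>
6. op5 push(55), leaving stack <55>
7. op8 pop() → 55, leaving stack <>
8. op7 pop() (pending, included), leaving stack <>
9. op9 pop() → empty, leaving stack <>

op1, op2, op3, op4, op6, op5, op8, op7, op9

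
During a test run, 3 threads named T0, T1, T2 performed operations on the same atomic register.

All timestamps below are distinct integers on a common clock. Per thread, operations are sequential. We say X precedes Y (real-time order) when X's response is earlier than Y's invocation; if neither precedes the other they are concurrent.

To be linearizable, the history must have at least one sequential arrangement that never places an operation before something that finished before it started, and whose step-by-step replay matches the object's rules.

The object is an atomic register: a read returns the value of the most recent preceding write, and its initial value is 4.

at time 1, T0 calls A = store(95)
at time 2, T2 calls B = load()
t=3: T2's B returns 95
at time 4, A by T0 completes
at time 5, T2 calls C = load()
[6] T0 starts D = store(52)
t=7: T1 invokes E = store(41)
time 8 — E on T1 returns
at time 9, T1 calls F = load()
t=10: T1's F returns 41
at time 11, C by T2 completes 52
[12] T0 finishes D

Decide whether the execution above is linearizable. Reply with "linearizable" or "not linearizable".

linearizable

witness order: A, B, D, C, E, F
after step 1 (A store(95)): value 95
after step 2 (B load() → 95): value 95
after step 3 (D store(52)): value 52
after step 4 (C load() → 52): value 52
after step 5 (E store(41)): value 41
after step 6 (F load() → 41): value 41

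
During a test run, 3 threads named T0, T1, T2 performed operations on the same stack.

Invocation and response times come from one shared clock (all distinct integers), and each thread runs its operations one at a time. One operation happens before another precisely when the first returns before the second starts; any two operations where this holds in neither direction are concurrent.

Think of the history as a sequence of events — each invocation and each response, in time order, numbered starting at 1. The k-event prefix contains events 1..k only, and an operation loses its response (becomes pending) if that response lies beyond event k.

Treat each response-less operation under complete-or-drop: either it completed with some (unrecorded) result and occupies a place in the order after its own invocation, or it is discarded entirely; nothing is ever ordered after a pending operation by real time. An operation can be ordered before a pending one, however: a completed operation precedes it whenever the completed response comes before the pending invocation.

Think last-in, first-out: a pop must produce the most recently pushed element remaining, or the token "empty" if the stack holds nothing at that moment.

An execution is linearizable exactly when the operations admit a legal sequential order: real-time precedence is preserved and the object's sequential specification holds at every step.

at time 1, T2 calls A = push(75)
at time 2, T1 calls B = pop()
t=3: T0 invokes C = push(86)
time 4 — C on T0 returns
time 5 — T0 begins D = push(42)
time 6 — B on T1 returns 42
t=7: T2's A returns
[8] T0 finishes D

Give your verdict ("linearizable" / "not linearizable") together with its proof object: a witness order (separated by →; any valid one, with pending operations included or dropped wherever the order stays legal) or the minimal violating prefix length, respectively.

1. A push(75), leaving stack <75>
2. C push(86), leaving stack <75,86>
3. D push(42), leaving stack <75,86,42>
4. B pop() → 42, leaving stack <75,86>

linearizable — witness: A → C → D → B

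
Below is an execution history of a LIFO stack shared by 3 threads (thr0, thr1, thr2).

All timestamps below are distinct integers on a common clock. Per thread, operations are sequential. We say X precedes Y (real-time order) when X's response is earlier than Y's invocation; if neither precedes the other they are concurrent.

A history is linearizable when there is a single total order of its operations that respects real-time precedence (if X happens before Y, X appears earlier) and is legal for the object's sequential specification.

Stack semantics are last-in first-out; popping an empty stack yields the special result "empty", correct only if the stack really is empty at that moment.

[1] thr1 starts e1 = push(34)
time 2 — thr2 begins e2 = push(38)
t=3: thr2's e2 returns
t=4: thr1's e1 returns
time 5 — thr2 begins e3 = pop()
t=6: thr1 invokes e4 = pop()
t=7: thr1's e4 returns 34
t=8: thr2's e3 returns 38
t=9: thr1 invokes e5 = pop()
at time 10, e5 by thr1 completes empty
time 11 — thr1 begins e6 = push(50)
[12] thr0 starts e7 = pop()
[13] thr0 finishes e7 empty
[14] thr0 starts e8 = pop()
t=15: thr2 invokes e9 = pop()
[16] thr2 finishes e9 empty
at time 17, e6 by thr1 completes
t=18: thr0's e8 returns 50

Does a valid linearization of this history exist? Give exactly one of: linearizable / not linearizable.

linearizable

one valid linearization: e1, e2, e3, e4, e5, e7, e6, e8, e9
after step 1 (e1 push(34)): stack <34>
after step 2 (e2 push(38)): stack <34,38>
after step 3 (e3 pop() → 38): stack <34>
after step 4 (e4 pop() → 34): stack <>
after step 5 (e5 pop() → empty): stack <>
after step 6 (e7 pop() → empty): stack <>
after step 7 (e6 push(50)): stack <50>
after step 8 (e8 pop() → 50): stack <>
after step 9 (e9 pop() → empty): stack <>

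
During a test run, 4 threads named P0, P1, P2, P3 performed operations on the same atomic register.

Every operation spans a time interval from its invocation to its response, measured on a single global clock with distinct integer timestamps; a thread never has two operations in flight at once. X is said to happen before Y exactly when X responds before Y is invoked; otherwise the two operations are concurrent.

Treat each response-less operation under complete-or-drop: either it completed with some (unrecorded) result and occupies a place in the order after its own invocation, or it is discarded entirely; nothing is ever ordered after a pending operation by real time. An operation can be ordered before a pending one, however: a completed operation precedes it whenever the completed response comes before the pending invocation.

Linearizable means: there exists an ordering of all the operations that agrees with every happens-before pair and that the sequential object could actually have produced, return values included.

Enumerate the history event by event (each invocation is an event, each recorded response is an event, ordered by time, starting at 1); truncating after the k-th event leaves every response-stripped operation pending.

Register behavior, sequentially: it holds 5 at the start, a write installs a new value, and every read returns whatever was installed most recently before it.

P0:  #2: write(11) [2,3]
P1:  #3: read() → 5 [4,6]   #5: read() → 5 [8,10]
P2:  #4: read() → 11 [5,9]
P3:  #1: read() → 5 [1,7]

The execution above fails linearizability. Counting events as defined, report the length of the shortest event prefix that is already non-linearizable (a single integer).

6

events 1..5 are linearizable; a witness order is #1, #2:
1. #1 read() (pending, included), leaving value 5
2. #2 write(11), leaving value 11
adding event 6 (#3 responds at 6) leaves no legal real-time order
include/drop combinations of the 2 pending operations (#1, #4) were all tried; none helps
take #2, #3 (pending dropped): step 2 already fails, because #3 read() → 5 cannot occur there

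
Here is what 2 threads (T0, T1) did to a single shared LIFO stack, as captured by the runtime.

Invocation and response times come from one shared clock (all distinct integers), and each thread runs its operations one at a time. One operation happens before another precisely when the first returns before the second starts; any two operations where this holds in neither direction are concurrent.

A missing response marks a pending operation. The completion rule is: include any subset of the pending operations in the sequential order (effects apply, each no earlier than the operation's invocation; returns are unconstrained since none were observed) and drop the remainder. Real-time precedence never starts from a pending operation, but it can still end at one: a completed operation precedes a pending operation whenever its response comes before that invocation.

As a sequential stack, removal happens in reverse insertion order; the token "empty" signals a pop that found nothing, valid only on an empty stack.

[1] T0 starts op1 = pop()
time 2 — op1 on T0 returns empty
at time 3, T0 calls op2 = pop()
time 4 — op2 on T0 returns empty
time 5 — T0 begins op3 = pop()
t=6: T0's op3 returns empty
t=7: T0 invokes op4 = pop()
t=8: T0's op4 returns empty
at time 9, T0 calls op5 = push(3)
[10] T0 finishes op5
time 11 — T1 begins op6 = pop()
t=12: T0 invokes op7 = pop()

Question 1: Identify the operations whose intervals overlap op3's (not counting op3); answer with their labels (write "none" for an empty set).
none

concurrent with op3 ([5,6]): every op whose interval crosses 5..6
op1 [1,2]: before
op2 [3,4]: before
op4 [7,8]: after
op5 [9,10]: after
op6 [11,…): after
op7 [12,…): after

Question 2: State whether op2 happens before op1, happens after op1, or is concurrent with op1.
after

op2 spans [3,4], op1 spans [1,2]
resp(op1)=2 < inv(op2)=3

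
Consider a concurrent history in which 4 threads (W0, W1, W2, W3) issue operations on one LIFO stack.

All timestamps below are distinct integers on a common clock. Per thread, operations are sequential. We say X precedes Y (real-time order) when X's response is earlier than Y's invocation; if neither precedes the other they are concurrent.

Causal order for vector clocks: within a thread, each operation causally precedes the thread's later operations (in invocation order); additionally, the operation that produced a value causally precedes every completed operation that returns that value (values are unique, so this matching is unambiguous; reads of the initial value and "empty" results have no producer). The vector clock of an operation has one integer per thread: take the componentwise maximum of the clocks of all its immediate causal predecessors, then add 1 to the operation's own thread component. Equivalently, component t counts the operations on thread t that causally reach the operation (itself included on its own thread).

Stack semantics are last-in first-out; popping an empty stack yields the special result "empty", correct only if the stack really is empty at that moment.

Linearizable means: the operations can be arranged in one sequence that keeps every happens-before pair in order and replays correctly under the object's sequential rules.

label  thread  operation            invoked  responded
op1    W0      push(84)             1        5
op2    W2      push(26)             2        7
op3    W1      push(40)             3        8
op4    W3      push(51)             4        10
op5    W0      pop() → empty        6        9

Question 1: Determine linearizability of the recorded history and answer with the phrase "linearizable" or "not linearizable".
prefix check: 1..8 passes, 1..9 fails once op5's time-9 response joins
all 12 real-time-respecting orders fail — 4 completed LIFO stack operations, no legal replay
no completion choice of the 1 pending operation (op4) rescues it — every subset was tried
sample order op1, op2, op3, op5 (pending dropped) stalls at step 4 — op5 pop() → empty has no legal effect
sample order op1, op2, op5, op3 (pending dropped) stalls at step 3 — op5 pop() → empty has no legal effect

not linearizable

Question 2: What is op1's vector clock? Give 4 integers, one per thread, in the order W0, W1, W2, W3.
op4, invoked 4, has no incoming edges; only W3's bump applies → (0, 0, 0, 1)
op2, invoked 2, has no incoming edges; only W2's bump applies → (0, 0, 1, 0)
op3, invoked 3, has no incoming edges; only W1's bump applies → (0, 1, 0, 0)
op1, invoked 1, has no incoming edges; only W0's bump applies → (1, 0, 0, 0)
merge at op5 (invoked 6): VC(op1)=(1, 0, 0, 0), own-thread bump on W0 → (2, 0, 0, 0)
target: VC(op1) = (1, 0, 0, 0)

(1, 0, 0, 0)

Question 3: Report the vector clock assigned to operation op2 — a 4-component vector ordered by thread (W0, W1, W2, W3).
no predecessors for op4 (invoked 4): W3 increments from zero → (0, 0, 0, 1)
no predecessors for op2 (invoked 2): W2 increments from zero → (0, 0, 1, 0)
no predecessors for op3 (invoked 3): W1 increments from zero → (0, 1, 0, 0)
no predecessors for op1 (invoked 1): W0 increments from zero → (1, 0, 0, 0)
from VC(op1)=(1, 0, 0, 0), op5 (invoked 6) maxes components and bumps W0 → (2, 0, 0, 0)
target: VC(op2) = (0, 0, 1, 0)

(0, 0, 1, 0)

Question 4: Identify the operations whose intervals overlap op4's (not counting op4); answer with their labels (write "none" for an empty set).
op4 spans [4,10]; an op avoiding the whole window 4..10 is ordered, any other is concurrent
op1 [1,5]: concurrent
op2 [2,7]: concurrent
op3 [3,8]: concurrent
op5 [6,9]: concurrent

op1, op2, op3, op5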